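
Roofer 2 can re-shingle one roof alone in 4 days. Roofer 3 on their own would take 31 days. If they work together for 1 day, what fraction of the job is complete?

Combined rate: 1/4 + 1/31 = (31 + 4)/124 = 35/124 per day.
In 1 day they complete 1·35/124 = 35/124 of the job.

35/124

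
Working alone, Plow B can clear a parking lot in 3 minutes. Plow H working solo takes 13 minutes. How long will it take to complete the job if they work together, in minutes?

39/16 minutes

Combined rate: 1/3 + 1/13 = (13 + 3)/39 = 16/39 per minute.
Time = 1 ÷ (16/39) = 39/16 minutes.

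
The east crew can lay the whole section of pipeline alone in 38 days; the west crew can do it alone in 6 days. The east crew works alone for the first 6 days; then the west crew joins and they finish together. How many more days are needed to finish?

In 6 days the east crew does 6/38 = 3/19 of the job, leaving 16/19.
The east crew and the west crew together work at 11/57 per day, so finishing takes 16/19 ÷ 11/57 = 48/11 days.

48/11 days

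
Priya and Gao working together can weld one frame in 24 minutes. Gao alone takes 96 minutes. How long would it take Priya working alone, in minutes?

32 minutes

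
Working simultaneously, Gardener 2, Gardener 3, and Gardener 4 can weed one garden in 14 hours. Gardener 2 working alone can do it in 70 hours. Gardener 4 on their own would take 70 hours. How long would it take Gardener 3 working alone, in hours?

70/3 hours

Combined rate is 1/14 per hour.
Known contribution: 1/70 + 1/70 = (1 + 1)/70 = 2/70 = 1/35 per hour.
So Gardener 3's rate is 1/14 − 1/35 = 3/70, meaning 70/3 hours alone.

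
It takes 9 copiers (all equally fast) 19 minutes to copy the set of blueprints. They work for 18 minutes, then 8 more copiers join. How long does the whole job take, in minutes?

315/17 minutes

One copier does 1/171 of the job per minute.
After 18 minutes with 9 copiers, 18/19 is done (1/19 left).
With 17 copiers the rate is 17/171, so the rest takes 1/19 ÷ 17/171 = 9/17 minutes.
Total = 18 + 9/17 = 315/17 minutes.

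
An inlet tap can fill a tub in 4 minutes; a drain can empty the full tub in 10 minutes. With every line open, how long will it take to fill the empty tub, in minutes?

20/3 minutes

Net rate = 1/4 − 1/10 = (5 − 2)/20 = 3/20 per minute.
Filling time = 1 ÷ (3/20) = 20/3 minutes.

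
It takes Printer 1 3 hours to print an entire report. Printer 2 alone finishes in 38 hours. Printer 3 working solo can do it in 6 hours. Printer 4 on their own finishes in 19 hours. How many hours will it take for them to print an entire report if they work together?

Combined rate: 1/3 + 1/38 + 1/6 + 1/19 = (38 + 3 + 19 + 6)/114 = 66/114 = 11/19 per hour.
Time = 1 ÷ (11/19) = 19/11 hours.

19/11 hours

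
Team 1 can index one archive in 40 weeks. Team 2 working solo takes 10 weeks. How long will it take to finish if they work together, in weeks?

With two workers the combined time is the product over the sum: 40·10/(40+10) = 400/50 = 8 weeks.

8 weeks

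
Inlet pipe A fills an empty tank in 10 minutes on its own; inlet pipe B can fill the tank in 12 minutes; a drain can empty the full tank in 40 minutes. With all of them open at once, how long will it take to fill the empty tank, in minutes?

120/19 minutes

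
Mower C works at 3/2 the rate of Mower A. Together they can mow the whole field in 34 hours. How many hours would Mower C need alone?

Let Mower A's rate be r; then Mower C's rate is (3/2)r, so together (3/2 + 1)r = (5/2)r = 1/34.
Thus r = 1/85 per hour.
Mower A alone: 85 hours; Mower C alone: 170/3 hours.

170/3 hours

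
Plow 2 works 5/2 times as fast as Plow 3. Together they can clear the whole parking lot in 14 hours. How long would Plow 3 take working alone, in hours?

Let Plow 3's rate be r; then Plow 2's rate is (5/2)r, so together (5/2 + 1)r = (7/2)r = 1/14.
Thus r = 1/49 per hour.
Plow 3 alone: 49 hours; Plow 2 alone: 98/5 hours.

49 hours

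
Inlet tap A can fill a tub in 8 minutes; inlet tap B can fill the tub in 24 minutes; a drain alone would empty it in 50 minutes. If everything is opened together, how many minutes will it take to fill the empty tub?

Net rate = 1/8 + 1/24 − 1/50 = (75 + 25 − 12)/600 = 88/600 = 11/75 per minute.
Filling time = 1 ÷ (11/75) = 75/11 minutes.

75/11 minutes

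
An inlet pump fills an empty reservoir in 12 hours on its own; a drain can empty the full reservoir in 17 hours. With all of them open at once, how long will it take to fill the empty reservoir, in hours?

204/5 hours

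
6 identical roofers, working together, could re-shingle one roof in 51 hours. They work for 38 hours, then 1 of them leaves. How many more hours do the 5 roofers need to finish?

One roofer does 1/306 of the job per hour.
After 38 hours with 6 roofers, 38/51 is done (13/51 left).
With 5 roofers the rate is 5/306, so the rest takes 13/51 ÷ 5/306 = 78/5 hours.

78/5 hours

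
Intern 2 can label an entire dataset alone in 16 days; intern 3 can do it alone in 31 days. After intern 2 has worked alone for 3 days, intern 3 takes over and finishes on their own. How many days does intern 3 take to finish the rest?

In 3 days intern 2 does 3/16 of the job, leaving 13/16.
Intern 3 works at 1/31 per day, so finishing takes 13/16 ÷ 1/31 = 403/16 days.

403/16 days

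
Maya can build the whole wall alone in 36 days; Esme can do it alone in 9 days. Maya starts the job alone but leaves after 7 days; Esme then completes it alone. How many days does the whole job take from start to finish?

57/4 days

In 7 days Maya does 7/36 of the job, leaving 29/36.
Esme works at 1/9 per day, so finishing takes 29/36 ÷ 1/9 = 29/4 days.
Total time = 7 + 29/4 = 57/4 days.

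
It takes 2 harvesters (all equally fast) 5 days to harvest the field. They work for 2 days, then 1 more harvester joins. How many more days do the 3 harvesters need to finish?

One harvester does 1/10 of the job per day.
After 2 days with 2 harvesters, 2/5 is done (3/5 left).
With 3 harvesters the rate is 3/10, so the rest takes 3/5 ÷ 3/10 = 2 days.

2 days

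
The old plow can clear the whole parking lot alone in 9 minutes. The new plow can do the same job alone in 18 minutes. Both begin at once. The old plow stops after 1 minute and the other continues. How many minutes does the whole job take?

In the first 1 minute the combined rate is 1/6, so 1/6 of the job is done, leaving 5/6.
After the old plow leaves the rate is 1/18 per minute; the remaining 5/6 takes 15 minutes.
Total = 1 + 15 = 16 minutes.

16 minutes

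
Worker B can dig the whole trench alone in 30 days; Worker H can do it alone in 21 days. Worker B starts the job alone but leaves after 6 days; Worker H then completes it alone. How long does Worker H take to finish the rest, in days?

84/5 days

In 6 days Worker B does 6/30 = 1/5 of the job, leaving 4/5.
Worker H works at 1/21 per day, so finishing takes 4/5 ÷ 1/21 = 84/5 days.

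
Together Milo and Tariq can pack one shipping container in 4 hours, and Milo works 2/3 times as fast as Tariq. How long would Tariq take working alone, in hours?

Let Tariq's rate be r; then Milo's rate is (2/3)r, so together (2/3 + 1)r = (5/3)r = 1/4.
Thus r = 3/20 per hour.
Tariq alone: 20/3 hours; Milo alone: 10 hours.

20/3 hours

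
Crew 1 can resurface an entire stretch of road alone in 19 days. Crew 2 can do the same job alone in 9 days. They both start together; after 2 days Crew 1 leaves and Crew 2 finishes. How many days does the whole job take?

153/19 days

In the first 2 days the combined rate is 28/171, so 56/171 of the job is done, leaving 115/171.
After Crew 1 leaves the rate is 1/9 per day; the remaining 115/171 takes 115/19 days.
Total = 2 + 115/19 = 153/19 days.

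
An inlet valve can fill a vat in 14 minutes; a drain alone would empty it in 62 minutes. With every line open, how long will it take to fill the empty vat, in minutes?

Net rate = 1/14 − 1/62 = (31 − 7)/434 = 24/434 = 12/217 per minute.
Filling time = 1 ÷ (12/217) = 217/12 minutes.

217/12 minutes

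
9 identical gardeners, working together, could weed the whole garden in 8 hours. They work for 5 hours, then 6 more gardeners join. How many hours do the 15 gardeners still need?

One gardener does 1/72 of the job per hour.
After 5 hours with 9 gardeners, 5/8 is done (3/8 left).
With 15 gardeners the rate is 15/72 = 5/24, so the rest takes 3/8 ÷ 5/24 = 9/5 hours.

9/5 hours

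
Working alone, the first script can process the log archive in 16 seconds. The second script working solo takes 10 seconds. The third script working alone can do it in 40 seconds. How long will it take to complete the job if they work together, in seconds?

Combined rate: 1/16 + 1/10 + 1/40 = (5 + 8 + 2)/80 = 15/80 = 3/16 per second.
Time = 1 ÷ (3/16) = 16/3 seconds.

16/3 seconds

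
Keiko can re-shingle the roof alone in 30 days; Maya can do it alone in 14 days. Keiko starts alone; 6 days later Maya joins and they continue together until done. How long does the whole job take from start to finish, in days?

150/11 days

In 6 days Keiko does 6/30 = 1/5 of the job, leaving 4/5.
Keiko and Maya together work at 11/105 per day, so finishing takes 4/5 ÷ 11/105 = 84/11 days.
Total time = 6 + 84/11 = 150/11 days.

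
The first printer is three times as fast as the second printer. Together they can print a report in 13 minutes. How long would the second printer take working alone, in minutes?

Let the second printer's rate be r; then the first printer's rate is 3r, so together (3 + 1)r = 4r = 1/13.
Thus r = 1/52 per minute.
The second printer alone: 52 minutes; the first printer alone: 52/3 minutes.

52 minutes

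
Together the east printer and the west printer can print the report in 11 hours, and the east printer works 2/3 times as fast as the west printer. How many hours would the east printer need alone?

55/2 hours

Let the west printer's rate be r; then the east printer's rate is (2/3)r, so together (2/3 + 1)r = (5/3)r = 1/11.
Thus r = 3/55 per hour.
The west printer alone: 55/3 hours; the east printer alone: 55/2 hours.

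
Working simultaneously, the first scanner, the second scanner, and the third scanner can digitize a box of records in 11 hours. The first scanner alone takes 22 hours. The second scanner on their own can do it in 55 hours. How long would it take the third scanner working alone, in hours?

110/3 hours

Combined rate is 1/11 per hour.
Known contribution: 1/22 + 1/55 = (5 + 2)/110 = 7/110 per hour.
So the third scanner's rate is 1/11 − 7/110 = 3/110, meaning 110/3 hours alone.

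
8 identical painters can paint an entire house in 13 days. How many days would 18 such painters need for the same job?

52/9 days

Total work is 8·13 = 104 painter-days.
With 18 painters: 104/18 = 52/9 days.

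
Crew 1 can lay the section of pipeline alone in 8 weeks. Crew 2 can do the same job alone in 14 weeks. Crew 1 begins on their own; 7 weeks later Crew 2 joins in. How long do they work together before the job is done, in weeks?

In the first 7 weeks Crew 1 alone does 7/8 of the job, leaving 1/8.
Once everyone is working, combined rate: 1/8 + 1/14 = (7 + 4)/56 = 11/56 per week.
Remaining 1/8 at 11/56 per week takes 7/11 weeks.

7/11 weeks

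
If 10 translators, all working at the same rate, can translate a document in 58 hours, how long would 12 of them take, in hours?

Total work is 10·58 = 580 translator-hours.
With 12 translators: 580/12 = 145/3 hours.

145/3 hours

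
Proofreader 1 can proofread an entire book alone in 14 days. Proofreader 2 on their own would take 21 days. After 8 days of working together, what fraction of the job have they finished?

Combined rate: 1/14 + 1/21 = (3 + 2)/42 = 5/42 per day.
In 8 days they complete 8·5/42 = 20/21 of the job.

20/21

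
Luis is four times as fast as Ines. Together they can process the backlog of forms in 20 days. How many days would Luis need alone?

Let Ines's rate be r; then Luis's rate is 4r, so together (4 + 1)r = 5r = 1/20.
Thus r = 1/100 per day.
Ines alone: 100 days; Luis alone: 25 days.

25 days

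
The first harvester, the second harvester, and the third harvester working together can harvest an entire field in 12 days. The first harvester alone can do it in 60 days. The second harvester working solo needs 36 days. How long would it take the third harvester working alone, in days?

Combined rate is 1/12 per day.
Known contribution: 1/60 + 1/36 = (3 + 5)/180 = 8/180 = 2/45 per day.
So the third harvester's rate is 1/12 − 2/45 = 7/180, meaning 180/7 days alone.

180/7 days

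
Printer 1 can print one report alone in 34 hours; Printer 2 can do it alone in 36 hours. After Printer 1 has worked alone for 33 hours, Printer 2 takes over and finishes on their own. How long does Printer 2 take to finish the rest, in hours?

In 33 hours Printer 1 does 33/34 of the job, leaving 1/34.
Printer 2 works at 1/36 per hour, so finishing takes 1/34 ÷ 1/36 = 18/17 hours.

18/17 hours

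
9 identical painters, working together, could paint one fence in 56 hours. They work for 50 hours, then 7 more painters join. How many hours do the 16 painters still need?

One painter does 1/504 of the job per hour.
After 50 hours with 9 painters, 25/28 is done (3/28 left).
With 16 painters the rate is 16/504 = 2/63, so the rest takes 3/28 ÷ 2/63 = 27/8 hours.

27/8 hours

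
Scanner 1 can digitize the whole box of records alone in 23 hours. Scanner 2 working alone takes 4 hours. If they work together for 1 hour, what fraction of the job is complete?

Combined rate: 1/23 + 1/4 = (4 + 23)/92 = 27/92 per hour.
In 1 hour they complete 1·27/92 = 27/92 of the job.

27/92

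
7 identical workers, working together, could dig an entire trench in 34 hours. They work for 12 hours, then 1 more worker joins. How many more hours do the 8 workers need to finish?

77/4 hours

One worker does 1/238 of the job per hour.
After 12 hours with 7 workers, 6/17 is done (11/17 left).
With 8 workers the rate is 8/238 = 4/119, so the rest takes 11/17 ÷ 4/119 = 77/4 hours.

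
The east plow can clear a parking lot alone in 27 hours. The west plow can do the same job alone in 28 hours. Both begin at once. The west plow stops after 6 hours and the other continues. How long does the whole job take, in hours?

297/14 hours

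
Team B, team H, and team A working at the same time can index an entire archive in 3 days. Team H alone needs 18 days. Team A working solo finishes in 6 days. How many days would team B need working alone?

9 days

Combined rate is 1/3 per day.
Known contribution: 1/18 + 1/6 = (1 + 3)/18 = 4/18 = 2/9 per day.
So team B's rate is 1/3 − 2/9 = 1/9, meaning 9 days alone.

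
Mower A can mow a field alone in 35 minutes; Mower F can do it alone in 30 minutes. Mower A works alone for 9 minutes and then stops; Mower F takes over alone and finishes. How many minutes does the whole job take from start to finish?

219/7 minutes

In 9 minutes Mower A does 9/35 of the job, leaving 26/35.
Mower F works at 1/30 per minute, so finishing takes 26/35 ÷ 1/30 = 156/7 minutes.
Total time = 9 + 156/7 = 219/7 minutes.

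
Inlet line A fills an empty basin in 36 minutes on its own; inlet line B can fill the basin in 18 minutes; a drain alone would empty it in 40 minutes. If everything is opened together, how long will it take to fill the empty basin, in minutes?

Net rate = 1/36 + 1/18 − 1/40 = (10 + 20 − 9)/360 = 21/360 = 7/120 per minute.
Filling time = 1 ÷ (7/120) = 120/7 minutes.

120/7 minutes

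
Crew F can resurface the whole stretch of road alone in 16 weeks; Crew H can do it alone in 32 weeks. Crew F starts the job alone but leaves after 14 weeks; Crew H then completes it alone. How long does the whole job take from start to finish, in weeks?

In 14 weeks Crew F does 14/16 = 7/8 of the job, leaving 1/8.
Crew H works at 1/32 per week, so finishing takes 1/8 ÷ 1/32 = 4 weeks.
Total time = 14 + 4 = 18 weeks.

18 weeks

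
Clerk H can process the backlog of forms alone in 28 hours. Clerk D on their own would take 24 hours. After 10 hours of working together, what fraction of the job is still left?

Combined rate: 1/28 + 1/24 = (6 + 7)/168 = 13/168 per hour.
In 10 hours they complete 10·13/168 = 65/84 of the job.
So 19/84 remains.

19/84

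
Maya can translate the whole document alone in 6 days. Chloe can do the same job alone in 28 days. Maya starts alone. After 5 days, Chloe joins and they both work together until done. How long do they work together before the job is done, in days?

In the first 5 days Maya alone does 5/6 of the job, leaving 1/6.
Once everyone is working, combined rate: 1/6 + 1/28 = (14 + 3)/84 = 17/84 per day.
Remaining 1/6 at 17/84 per day takes 14/17 days.

14/17 days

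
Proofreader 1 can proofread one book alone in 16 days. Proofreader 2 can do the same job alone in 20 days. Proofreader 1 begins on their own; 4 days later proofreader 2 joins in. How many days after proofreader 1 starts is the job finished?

In the first 4 days proofreader 1 alone does 4/16 = 1/4 of the job, leaving 3/4.
Once everyone is working, combined rate: 1/16 + 1/20 = (5 + 4)/80 = 9/80 per day.
Remaining 3/4 at 9/80 per day takes 20/3 days.
Total from the start = 4 + 20/3 = 32/3 days.

32/3 days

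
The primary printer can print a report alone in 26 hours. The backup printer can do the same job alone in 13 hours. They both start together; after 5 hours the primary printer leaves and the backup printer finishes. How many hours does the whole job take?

In the first 5 hours the combined rate is 3/26, so 15/26 of the job is done, leaving 11/26.
After the primary printer leaves the rate is 1/13 per hour; the remaining 11/26 takes 11/2 hours.
Total = 5 + 11/2 = 21/2 hours.

21/2 hours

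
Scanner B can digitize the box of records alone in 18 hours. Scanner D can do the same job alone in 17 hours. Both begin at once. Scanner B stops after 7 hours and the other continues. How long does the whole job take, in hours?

187/18 hours

In the first 7 hours the combined rate is 35/306, so 245/306 of the job is done, leaving 61/306.
After Scanner B leaves the rate is 1/17 per hour; the remaining 61/306 takes 61/18 hours.
Total = 7 + 61/18 = 187/18 hours.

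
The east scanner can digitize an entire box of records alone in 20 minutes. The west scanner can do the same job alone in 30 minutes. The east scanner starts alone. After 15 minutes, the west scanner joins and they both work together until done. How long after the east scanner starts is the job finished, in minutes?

18 minutes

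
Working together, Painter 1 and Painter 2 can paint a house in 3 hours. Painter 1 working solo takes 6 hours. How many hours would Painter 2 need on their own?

Combined rate is 1/3 per hour.
Known contribution: 1/6 per hour.
So Painter 2's rate is 1/3 − 1/6 = 1/6, meaning 6 hours alone.

6 hours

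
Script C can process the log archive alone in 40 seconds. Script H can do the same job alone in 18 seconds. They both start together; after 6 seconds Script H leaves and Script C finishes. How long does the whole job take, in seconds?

In the first 6 seconds the combined rate is 29/360, so 29/60 of the job is done, leaving 31/60.
After Script H leaves the rate is 1/40 per second; the remaining 31/60 takes 62/3 seconds.
Total = 6 + 62/3 = 80/3 seconds.

80/3 seconds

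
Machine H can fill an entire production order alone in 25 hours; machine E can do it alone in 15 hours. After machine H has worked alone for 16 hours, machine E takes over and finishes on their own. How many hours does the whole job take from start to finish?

In 16 hours machine H does 16/25 of the job, leaving 9/25.
Machine E works at 1/15 per hour, so finishing takes 9/25 ÷ 1/15 = 27/5 hours.
Total time = 16 + 27/5 = 107/5 hours.

107/5 hours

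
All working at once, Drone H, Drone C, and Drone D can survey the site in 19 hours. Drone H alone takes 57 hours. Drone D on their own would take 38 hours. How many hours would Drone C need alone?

114 hours

Combined rate is 1/19 per hour.
Known contribution: 1/57 + 1/38 = (2 + 3)/114 = 5/114 per hour.
So Drone C's rate is 1/19 − 5/114 = 1/114, meaning 114 hours alone.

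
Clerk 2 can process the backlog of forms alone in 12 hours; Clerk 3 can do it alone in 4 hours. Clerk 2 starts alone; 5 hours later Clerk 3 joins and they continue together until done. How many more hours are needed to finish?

7/4 hours

In 5 hours Clerk 2 does 5/12 of the job, leaving 7/12.
Clerk 2 and Clerk 3 together work at 1/3 per hour, so finishing takes 7/12 ÷ 1/3 = 7/4 hours.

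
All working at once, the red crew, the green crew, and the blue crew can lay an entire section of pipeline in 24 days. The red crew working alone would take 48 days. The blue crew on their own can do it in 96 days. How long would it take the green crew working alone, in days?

Combined rate is 1/24 per day.
Known contribution: 1/48 + 1/96 = (2 + 1)/96 = 3/96 = 1/32 per day.
So the green crew's rate is 1/24 − 1/32 = 1/96, meaning 96 days alone.

96 days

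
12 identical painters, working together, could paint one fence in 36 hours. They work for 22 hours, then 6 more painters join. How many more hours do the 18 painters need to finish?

28/3 hours

One painter does 1/432 of the job per hour.
After 22 hours with 12 painters, 11/18 is done (7/18 left).
With 18 painters the rate is 18/432 = 1/24, so the rest takes 7/18 ÷ 1/24 = 28/3 hours.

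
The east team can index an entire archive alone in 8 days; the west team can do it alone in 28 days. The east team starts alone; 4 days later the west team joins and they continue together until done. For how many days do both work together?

In 4 days the east team does 4/8 = 1/2 of the job, leaving 1/2.
The east team and the west team together work at 9/56 per day, so finishing takes 1/2 ÷ 9/56 = 28/9 days.

28/9 days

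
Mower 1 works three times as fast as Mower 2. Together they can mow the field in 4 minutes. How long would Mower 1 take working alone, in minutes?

Let Mower 2's rate be r; then Mower 1's rate is 3r, so together (3 + 1)r = 4r = 1/4.
Thus r = 1/16 per minute.
Mower 2 alone: 16 minutes; Mower 1 alone: 16/3 minutes.

16/3 minutes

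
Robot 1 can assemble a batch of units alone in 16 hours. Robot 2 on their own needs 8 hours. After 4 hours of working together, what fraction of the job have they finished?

Combined rate: 1/16 + 1/8 = (1 + 2)/16 = 3/16 per hour.
In 4 hours they complete 4·3/16 = 3/4 of the job.

3/4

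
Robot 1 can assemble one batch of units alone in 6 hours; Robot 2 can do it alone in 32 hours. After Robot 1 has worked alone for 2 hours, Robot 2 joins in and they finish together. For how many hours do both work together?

64/19 hours

In 2 hours Robot 1 does 2/6 = 1/3 of the job, leaving 2/3.
Robot 1 and Robot 2 together work at 19/96 per hour, so finishing takes 2/3 ÷ 19/96 = 64/19 hours.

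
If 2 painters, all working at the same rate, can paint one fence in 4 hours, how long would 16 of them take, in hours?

1/2 hours

Total work is 2·4 = 8 painter-hours.
With 16 painters: 8/16 = 1/2 hours.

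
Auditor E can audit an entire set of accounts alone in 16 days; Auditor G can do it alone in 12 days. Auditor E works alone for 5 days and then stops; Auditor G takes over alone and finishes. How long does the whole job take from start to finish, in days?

53/4 days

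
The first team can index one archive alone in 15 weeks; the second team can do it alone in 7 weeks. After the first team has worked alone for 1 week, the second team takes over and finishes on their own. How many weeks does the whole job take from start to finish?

113/15 weeks

In 1 week the first team does 1/15 of the job, leaving 14/15.
The second team works at 1/7 per week, so finishing takes 14/15 ÷ 1/7 = 98/15 weeks.
Total time = 1 + 98/15 = 113/15 weeks.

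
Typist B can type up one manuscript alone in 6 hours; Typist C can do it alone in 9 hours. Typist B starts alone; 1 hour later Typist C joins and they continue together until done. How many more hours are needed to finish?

3 hours

In 1 hour Typist B does 1/6 of the job, leaving 5/6.
Typist B and Typist C together work at 5/18 per hour, so finishing takes 5/6 ÷ 5/18 = 3 hours.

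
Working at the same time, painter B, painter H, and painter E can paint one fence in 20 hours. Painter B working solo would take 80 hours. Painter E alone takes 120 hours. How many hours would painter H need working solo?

Combined rate is 1/20 per hour.
Known contribution: 1/80 + 1/120 = (3 + 2)/240 = 5/240 = 1/48 per hour.
So painter H's rate is 1/20 − 1/48 = 7/240, meaning 240/7 hours alone.

240/7 hours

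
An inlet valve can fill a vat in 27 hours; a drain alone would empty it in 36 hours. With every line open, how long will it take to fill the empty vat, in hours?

108 hours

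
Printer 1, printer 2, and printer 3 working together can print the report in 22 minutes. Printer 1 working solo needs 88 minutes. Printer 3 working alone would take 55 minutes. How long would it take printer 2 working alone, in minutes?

440/7 minutes

Combined rate is 1/22 per minute.
Known contribution: 1/88 + 1/55 = (5 + 8)/440 = 13/440 per minute.
So printer 2's rate is 1/22 − 13/440 = 7/440, meaning 440/7 minutes alone.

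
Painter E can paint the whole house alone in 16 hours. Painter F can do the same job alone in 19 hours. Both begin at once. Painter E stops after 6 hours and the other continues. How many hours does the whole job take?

In the first 6 hours the combined rate is 35/304, so 105/152 of the job is done, leaving 47/152.
After painter E leaves the rate is 1/19 per hour; the remaining 47/152 takes 47/8 hours.
Total = 6 + 47/8 = 95/8 hours.

95/8 hours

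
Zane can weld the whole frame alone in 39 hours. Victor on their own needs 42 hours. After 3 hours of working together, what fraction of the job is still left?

155/182

Combined rate: 1/39 + 1/42 = (14 + 13)/546 = 27/546 = 9/182 per hour.
In 3 hours they complete 3·9/182 = 27/182 of the job.
So 155/182 remains.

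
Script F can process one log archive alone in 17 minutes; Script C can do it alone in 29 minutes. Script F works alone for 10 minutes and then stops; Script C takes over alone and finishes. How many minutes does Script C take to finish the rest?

203/17 minutes

In 10 minutes Script F does 10/17 of the job, leaving 7/17.
Script C works at 1/29 per minute, so finishing takes 7/17 ÷ 1/29 = 203/17 minutes.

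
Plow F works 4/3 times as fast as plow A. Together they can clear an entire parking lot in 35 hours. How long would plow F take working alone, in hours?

245/4 hours

Let plow A's rate be r; then plow F's rate is (4/3)r, so together (4/3 + 1)r = (7/3)r = 1/35.
Thus r = 3/245 per hour.
Plow A alone: 245/3 hours; plow F alone: 245/4 hours.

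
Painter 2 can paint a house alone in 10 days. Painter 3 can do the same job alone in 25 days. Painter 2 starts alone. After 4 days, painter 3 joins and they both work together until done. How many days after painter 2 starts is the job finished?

58/7 days

In the first 4 days painter 2 alone does 4/10 = 2/5 of the job, leaving 3/5.
Once everyone is working, combined rate: 1/10 + 1/25 = (5 + 2)/50 = 7/50 per day.
Remaining 3/5 at 7/50 per day takes 30/7 days.
Total from the start = 4 + 30/7 = 58/7 days.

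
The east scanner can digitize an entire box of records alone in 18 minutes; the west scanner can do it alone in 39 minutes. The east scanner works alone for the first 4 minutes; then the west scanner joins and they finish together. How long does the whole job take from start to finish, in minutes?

258/19 minutes

In 4 minutes the east scanner does 4/18 = 2/9 of the job, leaving 7/9.
The east scanner and the west scanner together work at 19/234 per minute, so finishing takes 7/9 ÷ 19/234 = 182/19 minutes.
Total time = 4 + 182/19 = 258/19 minutes.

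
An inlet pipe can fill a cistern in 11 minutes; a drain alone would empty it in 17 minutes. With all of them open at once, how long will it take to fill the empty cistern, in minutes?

187/6 minutes

Net rate = 1/11 − 1/17 = (17 − 11)/187 = 6/187 per minute.
Filling time = 1 ÷ (6/187) = 187/6 minutes.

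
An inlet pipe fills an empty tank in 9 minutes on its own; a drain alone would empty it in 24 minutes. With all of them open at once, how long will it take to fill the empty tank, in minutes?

Net rate = 1/9 − 1/24 = (8 − 3)/72 = 5/72 per minute.
Filling time = 1 ÷ (5/72) = 72/5 minutes.

72/5 minutes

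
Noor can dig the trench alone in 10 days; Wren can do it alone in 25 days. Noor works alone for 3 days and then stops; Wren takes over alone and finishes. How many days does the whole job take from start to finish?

In 3 days Noor does 3/10 of the job, leaving 7/10.
Wren works at 1/25 per day, so finishing takes 7/10 ÷ 1/25 = 35/2 days.
Total time = 3 + 35/2 = 41/2 days.

41/2 days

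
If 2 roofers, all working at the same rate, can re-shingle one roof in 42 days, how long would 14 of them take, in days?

6 days

Total work is 2·42 = 84 roofer-days.
With 14 roofers: 84/14 = 6 days.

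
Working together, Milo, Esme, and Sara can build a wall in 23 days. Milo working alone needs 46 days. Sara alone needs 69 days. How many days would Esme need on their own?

138 days

Combined rate is 1/23 per day.
Known contribution: 1/46 + 1/69 = (3 + 2)/138 = 5/138 per day.
So Esme's rate is 1/23 − 5/138 = 1/138, meaning 138 days alone.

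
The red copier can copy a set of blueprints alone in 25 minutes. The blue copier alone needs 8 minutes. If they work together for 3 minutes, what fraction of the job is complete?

Combined rate: 1/25 + 1/8 = (8 + 25)/200 = 33/200 per minute.
In 3 minutes they complete 3·33/200 = 99/200 of the job.

99/200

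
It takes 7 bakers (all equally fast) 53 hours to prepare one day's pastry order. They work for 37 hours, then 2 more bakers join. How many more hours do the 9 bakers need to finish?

112/9 hours

One baker does 1/371 of the job per hour.
After 37 hours with 7 bakers, 37/53 is done (16/53 left).
With 9 bakers the rate is 9/371, so the rest takes 16/53 ÷ 9/371 = 112/9 hours.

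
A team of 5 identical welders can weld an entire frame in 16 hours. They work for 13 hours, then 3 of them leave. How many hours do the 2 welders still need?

One welder does 1/80 of the job per hour.
After 13 hours with 5 welders, 13/16 is done (3/16 left).
With 2 welders the rate is 2/80 = 1/40, so the rest takes 3/16 ÷ 1/40 = 15/2 hours.

15/2 hours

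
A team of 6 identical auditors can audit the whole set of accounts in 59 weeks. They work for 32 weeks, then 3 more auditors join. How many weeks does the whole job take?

50 weeks

One auditor does 1/354 of the job per week.
After 32 weeks with 6 auditors, 32/59 is done (27/59 left).
With 9 auditors the rate is 9/354 = 3/118, so the rest takes 27/59 ÷ 3/118 = 18 weeks.
Total = 32 + 18 = 50 weeks.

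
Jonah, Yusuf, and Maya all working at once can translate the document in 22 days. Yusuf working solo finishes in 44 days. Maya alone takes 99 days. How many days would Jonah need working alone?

396/5 days

Combined rate is 1/22 per day.
Known contribution: 1/44 + 1/99 = (9 + 4)/396 = 13/396 per day.
So Jonah's rate is 1/22 − 13/396 = 5/396, meaning 396/5 days alone.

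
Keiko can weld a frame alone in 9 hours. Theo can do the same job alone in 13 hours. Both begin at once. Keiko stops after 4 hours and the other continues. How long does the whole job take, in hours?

65/9 hours

In the first 4 hours the combined rate is 22/117, so 88/117 of the job is done, leaving 29/117.
After Keiko leaves the rate is 1/13 per hour; the remaining 29/117 takes 29/9 hours.
Total = 4 + 29/9 = 65/9 hours.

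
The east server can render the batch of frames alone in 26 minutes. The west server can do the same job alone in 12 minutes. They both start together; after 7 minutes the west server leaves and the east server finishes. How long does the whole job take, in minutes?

65/6 minutes

In the first 7 minutes the combined rate is 19/156, so 133/156 of the job is done, leaving 23/156.
After the west server leaves the rate is 1/26 per minute; the remaining 23/156 takes 23/6 minutes.
Total = 7 + 23/6 = 65/6 minutes.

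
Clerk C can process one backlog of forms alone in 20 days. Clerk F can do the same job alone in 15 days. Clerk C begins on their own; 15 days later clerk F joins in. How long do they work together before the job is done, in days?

15/7 days

In the first 15 days clerk C alone does 15/20 = 3/4 of the job, leaving 1/4.
Once everyone is working, combined rate: 1/20 + 1/15 = (3 + 4)/60 = 7/60 per day.
Remaining 1/4 at 7/60 per day takes 15/7 days.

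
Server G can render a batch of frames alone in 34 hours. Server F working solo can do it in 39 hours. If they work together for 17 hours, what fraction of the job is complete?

Combined rate: 1/34 + 1/39 = (39 + 34)/1326 = 73/1326 per hour.
In 17 hours they complete 17·73/1326 = 73/78 of the job.

73/78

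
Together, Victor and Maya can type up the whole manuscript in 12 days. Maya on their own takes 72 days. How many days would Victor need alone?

Combined rate is 1/12 per day.
Known contribution: 1/72 per day.
So Victor's rate is 1/12 − 1/72 = 5/72, meaning 72/5 days alone.

72/5 days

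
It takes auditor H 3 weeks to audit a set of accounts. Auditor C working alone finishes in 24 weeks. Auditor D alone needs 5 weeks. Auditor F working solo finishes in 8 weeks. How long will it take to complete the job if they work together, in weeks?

Combined rate: 1/3 + 1/24 + 1/5 + 1/8 = (40 + 5 + 24 + 15)/120 = 84/120 = 7/10 per week.
Time = 1 ÷ (7/10) = 10/7 weeks.

10/7 weeks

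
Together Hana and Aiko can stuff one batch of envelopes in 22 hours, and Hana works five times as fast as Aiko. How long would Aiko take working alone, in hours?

132 hours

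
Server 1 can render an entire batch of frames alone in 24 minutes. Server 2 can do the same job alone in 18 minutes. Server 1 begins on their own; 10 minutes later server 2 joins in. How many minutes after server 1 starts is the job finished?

In the first 10 minutes server 1 alone does 10/24 = 5/12 of the job, leaving 7/12.
Once everyone is working, combined rate: 1/24 + 1/18 = (3 + 4)/72 = 7/72 per minute.
Remaining 7/12 at 7/72 per minute takes 6 minutes.
Total from the start = 10 + 6 = 16 minutes.

16 minutes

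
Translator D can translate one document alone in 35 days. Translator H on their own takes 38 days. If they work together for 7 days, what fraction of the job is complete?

73/190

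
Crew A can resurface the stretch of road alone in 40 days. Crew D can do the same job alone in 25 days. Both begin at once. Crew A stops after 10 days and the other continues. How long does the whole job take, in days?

75/4 days

In the first 10 days the combined rate is 13/200, so 13/20 of the job is done, leaving 7/20.
After Crew A leaves the rate is 1/25 per day; the remaining 7/20 takes 35/4 days.
Total = 10 + 35/4 = 75/4 days.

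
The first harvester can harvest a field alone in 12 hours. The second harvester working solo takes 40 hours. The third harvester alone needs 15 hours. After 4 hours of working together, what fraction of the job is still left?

3/10

Combined rate: 1/12 + 1/40 + 1/15 = (10 + 3 + 8)/120 = 21/120 = 7/40 per hour.
In 4 hours they complete 4·7/40 = 7/10 of the job.
So 3/10 remains.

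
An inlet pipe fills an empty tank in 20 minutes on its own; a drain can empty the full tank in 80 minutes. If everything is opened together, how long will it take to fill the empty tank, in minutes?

80/3 minutes

Net rate = 1/20 − 1/80 = (4 − 1)/80 = 3/80 per minute.
Filling time = 1 ÷ (3/80) = 80/3 minutes.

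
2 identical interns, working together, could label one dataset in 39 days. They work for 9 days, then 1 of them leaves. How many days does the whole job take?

69 days

One intern does 1/78 of the job per day.
After 9 days with 2 interns, 3/13 is done (10/13 left).
With 1 intern the rate is 1/78, so the rest takes 10/13 ÷ 1/78 = 60 days.
Total = 9 + 60 = 69 days.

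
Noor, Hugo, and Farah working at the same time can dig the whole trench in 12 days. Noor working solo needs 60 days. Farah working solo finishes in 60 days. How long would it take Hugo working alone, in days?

Combined rate is 1/12 per day.
Known contribution: 1/60 + 1/60 = (1 + 1)/60 = 2/60 = 1/30 per day.
So Hugo's rate is 1/12 − 1/30 = 1/20, meaning 20 days alone.

20 days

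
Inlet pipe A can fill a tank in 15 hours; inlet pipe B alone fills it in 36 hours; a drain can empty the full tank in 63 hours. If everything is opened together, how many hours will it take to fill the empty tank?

Net rate = 1/15 + 1/36 − 1/63 = (84 + 35 − 20)/1260 = 99/1260 = 11/140 per hour.
Filling time = 1 ÷ (11/140) = 140/11 hours.

140/11 hours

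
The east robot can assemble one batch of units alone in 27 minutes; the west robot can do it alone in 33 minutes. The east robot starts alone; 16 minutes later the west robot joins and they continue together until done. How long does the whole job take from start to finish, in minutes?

441/20 minutes

In 16 minutes the east robot does 16/27 of the job, leaving 11/27.
The east robot and the west robot together work at 20/297 per minute, so finishing takes 11/27 ÷ 20/297 = 121/20 minutes.
Total time = 16 + 121/20 = 441/20 minutes.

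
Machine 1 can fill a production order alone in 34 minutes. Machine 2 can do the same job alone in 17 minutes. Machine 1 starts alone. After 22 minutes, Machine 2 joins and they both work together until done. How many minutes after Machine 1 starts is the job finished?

26 minutes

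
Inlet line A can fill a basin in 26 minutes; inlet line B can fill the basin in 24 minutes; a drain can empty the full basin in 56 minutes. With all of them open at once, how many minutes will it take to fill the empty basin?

Net rate = 1/26 + 1/24 − 1/56 = (84 + 91 − 39)/2184 = 136/2184 = 17/273 per minute.
Filling time = 1 ÷ (17/273) = 273/17 minutes.

273/17 minutes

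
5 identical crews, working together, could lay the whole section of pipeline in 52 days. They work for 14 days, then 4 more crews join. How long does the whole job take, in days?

316/9 days

One crew does 1/260 of the job per day.
After 14 days with 5 crews, 7/26 is done (19/26 left).
With 9 crews the rate is 9/260, so the rest takes 19/26 ÷ 9/260 = 190/9 days.
Total = 14 + 190/9 = 316/9 days.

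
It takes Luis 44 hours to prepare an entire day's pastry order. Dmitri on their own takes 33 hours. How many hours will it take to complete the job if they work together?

With two workers the combined time is the product over the sum: 44·33/(44+33) = 1452/77 = 132/7 hours.

132/7 hours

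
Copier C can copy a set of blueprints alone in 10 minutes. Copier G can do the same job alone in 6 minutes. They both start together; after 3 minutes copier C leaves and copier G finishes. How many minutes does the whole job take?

21/5 minutes

In the first 3 minutes the combined rate is 4/15, so 4/5 of the job is done, leaving 1/5.
After copier C leaves the rate is 1/6 per minute; the remaining 1/5 takes 6/5 minutes.
Total = 3 + 6/5 = 21/5 minutes.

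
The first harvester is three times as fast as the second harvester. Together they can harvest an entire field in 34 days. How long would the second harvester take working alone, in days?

136 days

Let the second harvester's rate be r; then the first harvester's rate is 3r, so together (3 + 1)r = 4r = 1/34.
Thus r = 1/136 per day.
The second harvester alone: 136 days; the first harvester alone: 136/3 days.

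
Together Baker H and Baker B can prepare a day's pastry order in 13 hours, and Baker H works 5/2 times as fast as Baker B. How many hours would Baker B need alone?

91/2 hours

Let Baker B's rate be r; then Baker H's rate is (5/2)r, so together (5/2 + 1)r = (7/2)r = 1/13.
Thus r = 2/91 per hour.
Baker B alone: 91/2 hours; Baker H alone: 91/5 hours.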